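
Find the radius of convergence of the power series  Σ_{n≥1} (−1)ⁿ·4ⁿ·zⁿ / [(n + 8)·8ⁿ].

The ratio of consecutive coefficients is [(n + 8)/((n+1) + 8)] · 4/8 → 1/2.
Hence the series converges for |z| < 1/(1/2) = 2, so the radius of convergence is 2.

R = 2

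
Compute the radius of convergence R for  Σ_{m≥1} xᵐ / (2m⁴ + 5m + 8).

R = 1

Ratio test: |a_{m+1}/a_m| = (2m⁴ + 5m + 8)/(2(m+1)⁴ + 5(m+1) + 8) → 1 as m → ∞.
Convergence for |x| < 1, so R = 1.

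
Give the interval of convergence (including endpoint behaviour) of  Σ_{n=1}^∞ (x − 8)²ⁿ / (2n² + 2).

[7, 9]

The ratio of consecutive coefficients is (2n² + 2)/(2(n+1)² + 2) → 1.
Since the exponent of (x − 8) increases by 2 each term, convergence requires |x − 8|² < 1, hence R = 1.
At x = 9: the terms are on the order of 1/n², so the series converges absolutely by comparison with the p-series (p = 2 > 1).
At x = 7: the terms are on the order of 1/n², so the series converges absolutely by comparison with the p-series (p = 2 > 1).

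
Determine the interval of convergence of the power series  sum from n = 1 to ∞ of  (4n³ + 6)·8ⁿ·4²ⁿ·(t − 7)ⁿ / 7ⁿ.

(889/128, 903/128)

By the ratio test, |a_{n+1}/a_n| = [(4(n+1)³ + 6)/(4n³ + 6)] · 8·16/7 → 128/7.
Hence the series converges for |t − 7| < 1/(128/7) = 7/128, so the radius of convergence is 7/128.
When t = 903/128, the terms do not tend to 0, so the series diverges.
Check t = 889/128: the terms have absolute value of order n³, which does not tend to 0, so the series diverges by the divergence test.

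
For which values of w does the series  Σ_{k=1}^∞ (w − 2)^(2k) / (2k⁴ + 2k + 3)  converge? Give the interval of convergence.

By the ratio test, |a_{k+1}/a_k| = (2k⁴ + 2k + 3)/(2(k+1)⁴ + 2(k+1) + 3) → 1.
Since the exponent of (w − 2) increases by 2 each term, convergence requires |w − 2|² < 1, hence R = 1.
At w = 3: absolute convergence follows by limit comparison with Σ 1/k⁴.
When w = 1, absolute convergence follows by limit comparison with Σ 1/k⁴.

[1, 3]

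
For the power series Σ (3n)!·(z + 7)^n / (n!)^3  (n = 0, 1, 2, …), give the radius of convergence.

The ratio of consecutive coefficients is (3n+1)·(3n+2)·(3n+3)/(n+1)³ → 27.
Hence the series converges for |z + 7| < 1/(27) = 1/27, so the radius of convergence is 1/27.

R = 1/27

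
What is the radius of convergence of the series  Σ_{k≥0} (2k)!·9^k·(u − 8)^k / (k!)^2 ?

R = 1/36

Apply the ratio test: |a_{k+1}| / |a_k| = (2k+1)·(2k+2)/(k+1)² · 9, which tends to 36 as k → ∞.
Convergence for |u − 8| · 36 < 1, i.e. |u − 8| < 1/36. So R = 1/36.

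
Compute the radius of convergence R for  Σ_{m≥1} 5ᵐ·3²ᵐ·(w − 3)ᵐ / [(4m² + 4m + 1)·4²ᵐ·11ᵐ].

By the ratio test, |a_{m+1}/a_m| = [(4m² + 4m + 1)/(4(m+1)² + 4(m+1) + 1)] · 5·9/(16·11) → 45/176.
Hence the series converges for |w − 3| < 1/(45/176) = 176/45, so the radius of convergence is 176/45.

R = 176/45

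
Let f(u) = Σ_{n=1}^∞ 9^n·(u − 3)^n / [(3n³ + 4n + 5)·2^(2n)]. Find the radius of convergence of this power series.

R = 4/9

Apply the ratio test: |a_{n+1}| / |a_n| = [(3n³ + 4n + 5)/(3(n+1)³ + 4(n+1) + 5)] · 9/4, which tends to 9/4 as n → ∞.
The series converges when 9/4 · |u − 3| < 1, giving R = 4/9.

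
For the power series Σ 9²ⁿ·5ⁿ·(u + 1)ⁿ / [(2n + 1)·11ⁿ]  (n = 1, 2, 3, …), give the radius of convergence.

Ratio test: |a_{n+1}/a_n| = [(2n + 1)/(2(n+1) + 1)] · 81·5/11 → 405/11 as n → ∞.
Convergence for |u + 1| · 405/11 < 1, i.e. |u + 1| < 11/405. So R = 11/405.

R = 11/405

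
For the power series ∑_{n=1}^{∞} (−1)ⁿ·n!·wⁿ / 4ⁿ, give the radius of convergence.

R = 0

By the ratio test, |a_{n+1}/a_n| = (n+1) · 1/4 → ∞.
The terms grow without bound for any w ≠ 0, so R = 0 (convergence only at w = 0).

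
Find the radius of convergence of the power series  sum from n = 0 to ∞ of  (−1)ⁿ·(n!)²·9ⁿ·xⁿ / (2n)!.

By the ratio test, |a_{n+1}/a_n| = (n+1)²/[(2n+1)·(2n+2)] · 9 → 9/4.
Thus R = 1/(9/4) = 4/9.

R = 4/9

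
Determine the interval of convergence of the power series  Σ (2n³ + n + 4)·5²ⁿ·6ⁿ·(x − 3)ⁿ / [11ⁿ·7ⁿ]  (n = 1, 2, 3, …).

Ratio test: |a_{n+1}/a_n| = [(2(n+1)³ + (n+1) + 4)/(2n³ + n + 4)] · 25·6/(11·7) → 150/77 as n → ∞.
The series converges when 150/77 · |x − 3| < 1, giving R = 77/150.
Endpoint x = 527/150: the terms do not tend to 0, so the series diverges.
Endpoint x = 373/150: the n-th term does not approach 0; divergence by the term test.

(373/150, 527/150)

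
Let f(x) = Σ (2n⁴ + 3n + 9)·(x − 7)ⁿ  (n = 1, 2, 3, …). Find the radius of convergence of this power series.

R = 1

By the ratio test, |a_{n+1}/a_n| = (2(n+1)⁴ + 3(n+1) + 9)/(2n⁴ + 3n + 9) → 1.
Hence R = 1.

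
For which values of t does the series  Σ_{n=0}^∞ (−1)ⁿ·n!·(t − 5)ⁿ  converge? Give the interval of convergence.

{5}

By the ratio test, |a_{n+1}/a_n| = (n+1) → ∞.
The terms grow without bound for any (t − 5) ≠ 0, so R = 0 (convergence only at t = 5).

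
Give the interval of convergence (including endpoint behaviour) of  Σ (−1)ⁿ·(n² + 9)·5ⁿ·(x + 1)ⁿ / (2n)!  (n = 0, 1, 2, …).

Apply the ratio test: |a_{n+1}| / |a_n| = ((n+1)² + 9)/(n² + 9) · 5 · 1/[(2n+1)·(2n+2)], which tends to 0 as n → ∞.
The limit is 0, so the series converges for all x; R = ∞.

(−∞, ∞)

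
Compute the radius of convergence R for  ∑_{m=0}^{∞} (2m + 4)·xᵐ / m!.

Ratio test: |a_{m+1}/a_m| = (2(m+1) + 4)/(2m + 4) · 1/(m+1) → 0 as m → ∞.
The limit is 0, so the series converges for all x; R = ∞.

R = ∞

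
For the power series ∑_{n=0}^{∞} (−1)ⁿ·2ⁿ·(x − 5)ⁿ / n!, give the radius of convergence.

Ratio test: |a_{n+1}/a_n| = 2 · 1/(n+1) → 0 as n → ∞.
The ratio tends to 0 regardless of x, hence R = ∞.

R = ∞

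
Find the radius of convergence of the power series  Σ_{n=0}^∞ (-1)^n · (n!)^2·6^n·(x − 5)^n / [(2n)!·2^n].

R = 4/3

Apply the ratio test: |a_{n+1}| / |a_n| = (n+1)²/[(2n+1)·(2n+2)] · 6/2, which tends to 3/4 as n → ∞.
Hence the series converges for |x − 5| < 1/(3/4) = 4/3, so the radius of convergence is 4/3.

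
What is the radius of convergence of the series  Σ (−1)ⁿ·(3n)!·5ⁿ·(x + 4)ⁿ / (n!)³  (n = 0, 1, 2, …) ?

The ratio of consecutive coefficients is (3n+1)·(3n+2)·(3n+3)/(n+1)³ · 5 → 135.
Convergence for |x + 4| · 135 < 1, i.e. |x + 4| < 1/135. So R = 1/135.

R = 1/135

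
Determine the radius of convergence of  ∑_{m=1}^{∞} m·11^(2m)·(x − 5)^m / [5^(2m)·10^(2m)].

The ratio of consecutive coefficients is [(m+1)/m] · 121/(25·100) → 121/2500.
Convergence for |x − 5| · 121/2500 < 1, i.e. |x − 5| < 2500/121. So R = 2500/121.

R = 2500/121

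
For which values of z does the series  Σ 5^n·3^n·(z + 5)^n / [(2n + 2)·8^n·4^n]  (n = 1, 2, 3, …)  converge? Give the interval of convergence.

Apply the ratio test: |a_{n+1}| / |a_n| = [(2n + 2)/(2(n+1) + 2)] · 5·3/(8·4), which tends to 15/32 as n → ∞.
Hence the series converges for |z + 5| < 1/(15/32) = 32/15, so the radius of convergence is 32/15.
Check z = -43/15: comparison with the harmonic series Σ 1/n shows the series diverges.
Check z = -107/15: an alternating series whose terms decrease to 0 in absolute value, so it converges by the Leibniz criterion.

[-107/15, -43/15)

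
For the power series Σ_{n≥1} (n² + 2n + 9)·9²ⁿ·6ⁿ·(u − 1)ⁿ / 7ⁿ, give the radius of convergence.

R = 7/486

The ratio of consecutive coefficients is [((n+1)² + 2(n+1) + 9)/(n² + 2n + 9)] · 81·6/7 → 486/7.
Thus R = 1/(486/7) = 7/486.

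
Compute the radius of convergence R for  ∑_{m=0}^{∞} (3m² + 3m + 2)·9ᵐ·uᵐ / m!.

R = ∞

Ratio test: |a_{m+1}/a_m| = (3(m+1)² + 3(m+1) + 2)/(3m² + 3m + 2) · 9 · 1/(m+1) → 0 as m → ∞.
Since the limit is 0 < 1 for every u, the series converges on all of ℝ and R = ∞.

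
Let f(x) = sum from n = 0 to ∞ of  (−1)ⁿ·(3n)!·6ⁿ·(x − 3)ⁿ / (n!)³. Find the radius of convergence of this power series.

R = 1/162

Apply the ratio test: |a_{n+1}| / |a_n| = (3n+1)·(3n+2)·(3n+3)/(n+1)³ · 6, which tends to 162 as n → ∞.
Hence the series converges for |x − 3| < 1/(162) = 1/162, so the radius of convergence is 1/162.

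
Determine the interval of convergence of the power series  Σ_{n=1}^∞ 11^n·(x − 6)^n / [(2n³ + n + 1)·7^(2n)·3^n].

The ratio of consecutive coefficients is [(2n³ + n + 1)/(2(n+1)³ + (n+1) + 1)] · 11/(49·3) → 11/147.
Thus R = 1/(11/147) = 147/11.
Endpoint x = 213/11: absolute convergence follows by limit comparison with Σ 1/n³.
At x = -81/11: the terms are on the order of 1/n³, so the series converges absolutely by comparison with the p-series (p = 3 > 1).

[-81/11, 213/11]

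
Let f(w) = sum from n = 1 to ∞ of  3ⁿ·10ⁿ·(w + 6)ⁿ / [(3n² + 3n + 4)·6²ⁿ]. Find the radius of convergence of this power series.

R = 6/5

By the ratio test, |a_{n+1}/a_n| = [(3n² + 3n + 4)/(3(n+1)² + 3(n+1) + 4)] · 3·10/36 → 5/6.
The series converges when 5/6 · |w + 6| < 1, giving R = 6/5.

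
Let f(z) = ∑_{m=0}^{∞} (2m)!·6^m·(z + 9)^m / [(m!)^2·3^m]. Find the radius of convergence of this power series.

The ratio of consecutive coefficients is (2m+1)·(2m+2)/(m+1)² · 6/3 → 8.
Hence the series converges for |z + 9| < 1/(8) = 1/8, so the radius of convergence is 1/8.

R = 1/8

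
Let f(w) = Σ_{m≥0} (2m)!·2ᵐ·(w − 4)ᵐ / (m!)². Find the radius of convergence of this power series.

R = 1/8

Ratio test: |a_{m+1}/a_m| = (2m+1)·(2m+2)/(m+1)² · 2 → 8 as m → ∞.
Thus R = 1/(8) = 1/8.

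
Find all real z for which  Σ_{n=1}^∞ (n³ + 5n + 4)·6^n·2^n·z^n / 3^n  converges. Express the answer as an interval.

(-1/4, 1/4)

Apply the ratio test: |a_{n+1}| / |a_n| = [((n+1)³ + 5(n+1) + 4)/(n³ + 5n + 4)] · 6·2/3, which tends to 4 as n → ∞.
Hence the series converges for |z| < 1/(4) = 1/4, so the radius of convergence is 1/4.
Check z = 1/4: the terms have absolute value of order n³, which does not tend to 0, so the series diverges by the divergence test.
At z = -1/4: the terms have absolute value of order n³, which does not tend to 0, so the series diverges by the divergence test.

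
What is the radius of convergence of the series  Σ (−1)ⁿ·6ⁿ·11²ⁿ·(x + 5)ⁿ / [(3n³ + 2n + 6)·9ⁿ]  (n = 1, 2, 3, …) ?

Ratio test: |a_{n+1}/a_n| = [(3n³ + 2n + 6)/(3(n+1)³ + 2(n+1) + 6)] · 6·121/9 → 242/3 as n → ∞.
The series converges when 242/3 · |x + 5| < 1, giving R = 3/242.

R = 3/242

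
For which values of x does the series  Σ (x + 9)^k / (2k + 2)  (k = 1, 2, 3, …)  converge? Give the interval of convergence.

Ratio test: |a_{k+1}/a_k| = (2k + 2)/(2(k+1) + 2) → 1 as k → ∞.
Hence R = 1.
Check x = -8: the terms are asymptotic to a nonzero constant times 1/k, so the series diverges by limit comparison with Σ 1/k.
Endpoint x = -10: an alternating series whose terms decrease to 0 in absolute value, so it converges by the Leibniz criterion.

[-10, -8)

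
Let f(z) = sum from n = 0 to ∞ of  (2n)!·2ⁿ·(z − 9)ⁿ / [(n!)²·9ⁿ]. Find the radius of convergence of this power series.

R = 9/8

The ratio of consecutive coefficients is (2n+1)·(2n+2)/(n+1)² · 2/9 → 8/9.
The series converges when 8/9 · |z − 9| < 1, giving R = 9/8.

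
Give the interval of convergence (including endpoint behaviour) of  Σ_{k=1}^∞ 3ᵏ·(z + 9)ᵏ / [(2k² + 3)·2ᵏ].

[-29/3, -25/3]

Ratio test: |a_{k+1}/a_k| = [(2k² + 3)/(2(k+1)² + 3)] · 3/2 → 3/2 as k → ∞.
Thus R = 1/(3/2) = 2/3.
At z = -25/3: the terms are on the order of 1/k², so the series converges absolutely by comparison with the p-series (p = 2 > 1).
When z = -29/3, the series is dominated by a constant times Σ 1/k², which converges (p = 2 > 1).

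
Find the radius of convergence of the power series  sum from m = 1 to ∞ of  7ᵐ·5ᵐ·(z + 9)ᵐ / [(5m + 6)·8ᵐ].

R = 8/35

Ratio test: |a_{m+1}/a_m| = [(5m + 6)/(5(m+1) + 6)] · 7·5/8 → 35/8 as m → ∞.
Thus R = 1/(35/8) = 8/35.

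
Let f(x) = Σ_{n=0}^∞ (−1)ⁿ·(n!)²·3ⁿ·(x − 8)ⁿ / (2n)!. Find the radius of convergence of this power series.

R = 4/3

The ratio of consecutive coefficients is (n+1)²/[(2n+1)·(2n+2)] · 3 → 3/4.
Convergence for |x − 8| · 3/4 < 1, i.e. |x − 8| < 4/3. So R = 4/3.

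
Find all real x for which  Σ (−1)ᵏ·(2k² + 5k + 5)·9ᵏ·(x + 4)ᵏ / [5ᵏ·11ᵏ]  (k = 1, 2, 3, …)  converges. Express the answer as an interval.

Ratio test: |a_{k+1}/a_k| = [(2(k+1)² + 5(k+1) + 5)/(2k² + 5k + 5)] · 9/(5·11) → 9/55 as k → ∞.
Hence the series converges for |x + 4| < 1/(9/55) = 55/9, so the radius of convergence is 55/9.
At x = 19/9: the terms have absolute value of order k², which does not tend to 0, so the series diverges by the divergence test.
At x = -91/9: the terms do not tend to 0, so the series diverges.

(-91/9, 19/9)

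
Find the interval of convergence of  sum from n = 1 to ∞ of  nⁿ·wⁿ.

Applying the root test, |a_n|^(1/n) = n → ∞.
Since the n-th root of |a_n| is unbounded, the series converges only at w = 0; R = 0.

{0}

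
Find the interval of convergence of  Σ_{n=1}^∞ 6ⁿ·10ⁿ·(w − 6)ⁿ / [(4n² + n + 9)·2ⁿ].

By the ratio test, |a_{n+1}/a_n| = [(4n² + n + 9)/(4(n+1)² + (n+1) + 9)] · 6·10/2 → 30.
The series converges when 30 · |w − 6| < 1, giving R = 1/30.
Endpoint w = 181/30: the terms are on the order of 1/n², so the series converges absolutely by comparison with the p-series (p = 2 > 1).
Endpoint w = 179/30: absolute convergence follows by limit comparison with Σ 1/n².

[179/30, 181/30]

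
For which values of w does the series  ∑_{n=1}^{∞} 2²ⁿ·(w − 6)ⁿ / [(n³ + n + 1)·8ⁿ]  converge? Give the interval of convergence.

Apply the ratio test: |a_{n+1}| / |a_n| = [(n³ + n + 1)/((n+1)³ + (n+1) + 1)] · 4/8, which tends to 1/2 as n → ∞.
Thus R = 1/(1/2) = 2.
Endpoint w = 8: absolute convergence follows by limit comparison with Σ 1/n³.
Endpoint w = 4: absolute convergence follows by limit comparison with Σ 1/n³.

[4, 8]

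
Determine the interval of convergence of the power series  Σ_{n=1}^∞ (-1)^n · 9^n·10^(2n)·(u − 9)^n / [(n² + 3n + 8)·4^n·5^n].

The ratio of consecutive coefficients is [(n² + 3n + 8)/((n+1)² + 3(n+1) + 8)] · 9·100/(4·5) → 45.
Hence the series converges for |u − 9| < 1/(45) = 1/45, so the radius of convergence is 1/45.
Endpoint u = 406/45: the terms are on the order of 1/n², so the series converges absolutely by comparison with the p-series (p = 2 > 1).
At u = 404/45: the series is dominated by a constant times Σ 1/n², which converges (p = 2 > 1).

[404/45, 406/45]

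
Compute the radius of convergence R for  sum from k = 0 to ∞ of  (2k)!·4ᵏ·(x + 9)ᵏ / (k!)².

Ratio test: |a_{k+1}/a_k| = (2k+1)·(2k+2)/(k+1)² · 4 → 16 as k → ∞.
Hence the series converges for |x + 9| < 1/(16) = 1/16, so the radius of convergence is 1/16.

R = 1/16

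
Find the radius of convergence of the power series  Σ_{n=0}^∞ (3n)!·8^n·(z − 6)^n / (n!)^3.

R = 1/216

The ratio of consecutive coefficients is (3n+1)·(3n+2)·(3n+3)/(n+1)³ · 8 → 216.
The series converges when 216 · |z − 6| < 1, giving R = 1/216.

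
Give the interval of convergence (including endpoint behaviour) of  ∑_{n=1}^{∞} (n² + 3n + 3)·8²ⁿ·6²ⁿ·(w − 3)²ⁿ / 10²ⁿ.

(67/24, 77/24)

The ratio of consecutive coefficients is [((n+1)² + 3(n+1) + 3)/(n² + 3n + 3)] · 64·36/100 → 576/25.
Since the exponent of (w − 3) increases by 2 each term, convergence requires |w − 3|² < 25/576, hence R = 5/24.
Endpoint w = 77/24: the terms have absolute value of order n², which does not tend to 0, so the series diverges by the divergence test.
Endpoint w = 67/24: the n-th term does not approach 0; divergence by the term test.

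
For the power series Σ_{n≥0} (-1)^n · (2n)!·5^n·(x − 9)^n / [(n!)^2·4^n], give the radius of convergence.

Ratio test: |a_{n+1}/a_n| = (2n+1)·(2n+2)/(n+1)² · 5/4 → 5 as n → ∞.
Thus R = 1/(5) = 1/5.

R = 1/5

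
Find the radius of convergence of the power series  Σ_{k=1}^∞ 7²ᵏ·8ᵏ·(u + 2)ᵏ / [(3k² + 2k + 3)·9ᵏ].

Apply the ratio test: |a_{k+1}| / |a_k| = [(3k² + 2k + 3)/(3(k+1)² + 2(k+1) + 3)] · 49·8/9, which tends to 392/9 as k → ∞.
Hence the series converges for |u + 2| < 1/(392/9) = 9/392, so the radius of convergence is 9/392.

R = 9/392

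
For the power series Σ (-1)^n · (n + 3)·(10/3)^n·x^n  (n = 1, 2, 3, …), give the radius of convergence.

The ratio of consecutive coefficients is [((n+1) + 3)/(n + 3)] · 10/3 → 10/3.
Hence the series converges for |x| < 1/(10/3) = 3/10, so the radius of convergence is 3/10.

R = 3/10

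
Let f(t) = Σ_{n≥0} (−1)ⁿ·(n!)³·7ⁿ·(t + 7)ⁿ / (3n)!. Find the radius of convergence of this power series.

Apply the ratio test: |a_{n+1}| / |a_n| = (n+1)³/[(3n+1)·(3n+2)·(3n+3)] · 7, which tends to 7/27 as n → ∞.
Hence the series converges for |t + 7| < 1/(7/27) = 27/7, so the radius of convergence is 27/7.

R = 27/7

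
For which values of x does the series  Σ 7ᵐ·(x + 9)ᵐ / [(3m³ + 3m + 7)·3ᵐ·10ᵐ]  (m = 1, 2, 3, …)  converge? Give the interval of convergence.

[-93/7, -33/7]

The ratio of consecutive coefficients is [(3m³ + 3m + 7)/(3(m+1)³ + 3(m+1) + 7)] · 7/(3·10) → 7/30.
Thus R = 1/(7/30) = 30/7.
At x = -33/7: the series is dominated by a constant times Σ 1/m³, which converges (p = 3 > 1).
At x = -93/7: absolute convergence follows by limit comparison with Σ 1/m³.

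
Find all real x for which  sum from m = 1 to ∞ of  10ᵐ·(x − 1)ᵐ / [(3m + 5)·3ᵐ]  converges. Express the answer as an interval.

[7/10, 13/10)

Ratio test: |a_{m+1}/a_m| = [(3m + 5)/(3(m+1) + 5)] · 10/3 → 10/3 as m → ∞.
Convergence for |x − 1| · 10/3 < 1, i.e. |x − 1| < 3/10. So R = 3/10.
Endpoint x = 13/10: the terms behave like c/m; limit comparison with the harmonic series gives divergence.
Endpoint x = 7/10: convergence follows from the alternating series test (terms decrease monotonically to 0).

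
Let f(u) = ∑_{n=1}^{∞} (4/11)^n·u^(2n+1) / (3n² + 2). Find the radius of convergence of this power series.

R = √11/2

Ratio test: |a_{n+1}/a_n| = [(3n² + 2)/(3(n+1)² + 2)] · 4/11 → 4/11 as n → ∞.
Successive powers of u differ by 2, so the series converges when |u|² · 4/11 < 1, i.e. |u| < √(11/4). So R = √11/2.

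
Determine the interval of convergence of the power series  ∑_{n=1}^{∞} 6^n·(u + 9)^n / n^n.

(−∞, ∞)

Applying the root test, |a_n|^(1/n) = 6/n → 0.
The limit is 0 for every u, so R = ∞.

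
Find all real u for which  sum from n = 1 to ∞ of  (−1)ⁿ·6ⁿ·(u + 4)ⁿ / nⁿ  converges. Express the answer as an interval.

Applying the root test, |a_n|^(1/n) = 6/n → 0.
The limit is 0 for every u, so R = ∞.

(−∞, ∞)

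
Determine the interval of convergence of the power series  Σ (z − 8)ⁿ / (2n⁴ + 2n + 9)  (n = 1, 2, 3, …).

Ratio test: |a_{n+1}/a_n| = (2n⁴ + 2n + 9)/(2(n+1)⁴ + 2(n+1) + 9) → 1 as n → ∞.
Hence R = 1.
At z = 9: absolute convergence follows by limit comparison with Σ 1/n⁴.
Check z = 7: absolute convergence follows by limit comparison with Σ 1/n⁴.

[7, 9]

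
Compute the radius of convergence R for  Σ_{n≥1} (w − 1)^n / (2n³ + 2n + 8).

Apply the ratio test: |a_{n+1}| / |a_n| = (2n³ + 2n + 8)/(2(n+1)³ + 2(n+1) + 8), which tends to 1 as n → ∞.
Hence R = 1.

R = 1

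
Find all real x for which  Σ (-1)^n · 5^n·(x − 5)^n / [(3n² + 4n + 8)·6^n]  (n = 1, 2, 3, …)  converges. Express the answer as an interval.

The ratio of consecutive coefficients is [(3n² + 4n + 8)/(3(n+1)² + 4(n+1) + 8)] · 5/6 → 5/6.
Convergence for |x − 5| · 5/6 < 1, i.e. |x − 5| < 6/5. So R = 6/5.
Endpoint x = 31/5: the terms are on the order of 1/n², so the series converges absolutely by comparison with the p-series (p = 2 > 1).
At x = 19/5: the series is dominated by a constant times Σ 1/n², which converges (p = 2 > 1).

[19/5, 31/5]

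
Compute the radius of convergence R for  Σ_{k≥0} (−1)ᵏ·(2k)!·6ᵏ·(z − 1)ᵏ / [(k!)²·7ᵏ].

Ratio test: |a_{k+1}/a_k| = (2k+1)·(2k+2)/(k+1)² · 6/7 → 24/7 as k → ∞.
Thus R = 1/(24/7) = 7/24.

R = 7/24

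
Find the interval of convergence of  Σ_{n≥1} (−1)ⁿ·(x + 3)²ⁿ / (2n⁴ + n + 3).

Apply the ratio test: |a_{n+1}| / |a_n| = (2n⁴ + n + 3)/(2(n+1)⁴ + (n+1) + 3), which tends to 1 as n → ∞.
Since the exponent of (x + 3) increases by 2 each term, convergence requires |x + 3|² < 1, hence R = 1.
Endpoint x = -2: the series is dominated by a constant times Σ 1/n⁴, which converges (p = 4 > 1).
Endpoint x = -4: the series is dominated by a constant times Σ 1/n⁴, which converges (p = 4 > 1).

[-4, -2]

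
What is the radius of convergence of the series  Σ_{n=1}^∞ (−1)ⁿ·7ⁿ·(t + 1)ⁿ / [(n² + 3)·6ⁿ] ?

R = 6/7

Apply the ratio test: |a_{n+1}| / |a_n| = [(n² + 3)/((n+1)² + 3)] · 7/6, which tends to 7/6 as n → ∞.
Hence the series converges for |t + 1| < 1/(7/6) = 6/7, so the radius of convergence is 6/7.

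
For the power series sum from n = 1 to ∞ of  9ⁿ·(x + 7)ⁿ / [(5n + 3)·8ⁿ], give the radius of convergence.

By the ratio test, |a_{n+1}/a_n| = [(5n + 3)/(5(n+1) + 3)] · 9/8 → 9/8.
Hence the series converges for |x + 7| < 1/(9/8) = 8/9, so the radius of convergence is 8/9.

R = 8/9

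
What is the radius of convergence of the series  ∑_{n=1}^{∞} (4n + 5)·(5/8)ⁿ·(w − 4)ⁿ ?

R = 8/5

The ratio of consecutive coefficients is [(4(n+1) + 5)/(4n + 5)] · 5/8 → 5/8.
Convergence for |w − 4| · 5/8 < 1, i.e. |w − 4| < 8/5. So R = 8/5.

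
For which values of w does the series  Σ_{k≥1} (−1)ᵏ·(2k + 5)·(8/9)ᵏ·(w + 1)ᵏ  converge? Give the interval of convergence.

The ratio of consecutive coefficients is [(2(k+1) + 5)/(2k + 5)] · 8/9 → 8/9.
Hence the series converges for |w + 1| < 1/(8/9) = 9/8, so the radius of convergence is 9/8.
When w = 1/8, the terms have absolute value of order k, which does not tend to 0, so the series diverges by the divergence test.
At w = -17/8: the terms do not tend to 0, so the series diverges.

(-17/8, 1/8)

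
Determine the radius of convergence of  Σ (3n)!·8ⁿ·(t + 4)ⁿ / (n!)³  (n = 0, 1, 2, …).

R = 1/216

By the ratio test, |a_{n+1}/a_n| = (3n+1)·(3n+2)·(3n+3)/(n+1)³ · 8 → 216.
Convergence for |t + 4| · 216 < 1, i.e. |t + 4| < 1/216. So R = 1/216.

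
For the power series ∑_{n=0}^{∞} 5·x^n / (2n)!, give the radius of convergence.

Apply the ratio test: |a_{n+1}| / |a_n| = 5/5 · 1/[(2n+1)·(2n+2)], which tends to 0 as n → ∞.
The limit is 0, so the series converges for all x; R = ∞.

R = ∞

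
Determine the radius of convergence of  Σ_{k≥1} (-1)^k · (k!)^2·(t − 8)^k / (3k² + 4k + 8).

Ratio test: |a_{k+1}/a_k| = (k+1)² · (3k² + 4k + 8)/(3(k+1)² + 4(k+1) + 8) → ∞ as k → ∞.
The ratio grows without bound, so the series diverges whenever (t − 8) ≠ 0; it converges only at t = 8. R = 0.

R = 0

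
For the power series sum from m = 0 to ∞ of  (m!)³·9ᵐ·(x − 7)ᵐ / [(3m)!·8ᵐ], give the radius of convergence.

R = 24

Apply the ratio test: |a_{m+1}| / |a_m| = (m+1)³/[(3m+1)·(3m+2)·(3m+3)] · 9/8, which tends to 1/24 as m → ∞.
Thus R = 1/(1/24) = 24.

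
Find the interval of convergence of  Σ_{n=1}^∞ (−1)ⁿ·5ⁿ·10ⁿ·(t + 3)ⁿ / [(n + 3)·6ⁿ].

The ratio of consecutive coefficients is [(n + 3)/((n+1) + 3)] · 5·10/6 → 25/3.
Convergence for |t + 3| · 25/3 < 1, i.e. |t + 3| < 3/25. So R = 3/25.
Endpoint t = -72/25: convergence follows from the alternating series test (terms decrease monotonically to 0).
Check t = -78/25: the terms are asymptotic to a nonzero constant times 1/n, so the series diverges by limit comparison with Σ 1/n.

(-78/25, -72/25]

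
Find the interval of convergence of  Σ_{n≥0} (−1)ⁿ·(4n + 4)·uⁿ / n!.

(−∞, ∞)

The ratio of consecutive coefficients is (4(n+1) + 4)/(4n + 4) · 1/(n+1) → 0.
The ratio tends to 0 regardless of u, hence R = ∞.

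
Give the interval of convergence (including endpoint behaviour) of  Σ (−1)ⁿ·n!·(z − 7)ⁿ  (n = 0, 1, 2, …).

The ratio of consecutive coefficients is (n+1) → ∞.
Since the ratio → ∞, the series diverges for every z ≠ 7, and R = 0.

{7}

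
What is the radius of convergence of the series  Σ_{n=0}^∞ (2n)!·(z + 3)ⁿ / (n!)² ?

R = 1/4

The ratio of consecutive coefficients is (2n+1)·(2n+2)/(n+1)² → 4.
The series converges when 4 · |z + 3| < 1, giving R = 1/4.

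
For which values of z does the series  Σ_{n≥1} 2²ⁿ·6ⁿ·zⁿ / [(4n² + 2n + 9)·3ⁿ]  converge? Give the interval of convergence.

Apply the ratio test: |a_{n+1}| / |a_n| = [(4n² + 2n + 9)/(4(n+1)² + 2(n+1) + 9)] · 4·6/3, which tends to 8 as n → ∞.
The series converges when 8 · |z| < 1, giving R = 1/8.
At z = 1/8: the terms are on the order of 1/n², so the series converges absolutely by comparison with the p-series (p = 2 > 1).
Check z = -1/8: the terms are on the order of 1/n², so the series converges absolutely by comparison with the p-series (p = 2 > 1).

[-1/8, 1/8]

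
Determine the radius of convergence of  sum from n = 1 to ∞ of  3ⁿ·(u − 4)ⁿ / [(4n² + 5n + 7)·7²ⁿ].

Ratio test: |a_{n+1}/a_n| = [(4n² + 5n + 7)/(4(n+1)² + 5(n+1) + 7)] · 3/49 → 3/49 as n → ∞.
Thus R = 1/(3/49) = 49/3.

R = 49/3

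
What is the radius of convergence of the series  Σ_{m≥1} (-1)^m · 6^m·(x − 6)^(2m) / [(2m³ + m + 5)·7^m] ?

R = √42/6

Ratio test: |a_{m+1}/a_m| = [(2m³ + m + 5)/(2(m+1)³ + (m+1) + 5)] · 6/7 → 6/7 as m → ∞.
Since the exponent of (x − 6) increases by 2 each term, convergence requires |x − 6|² < 7/6, hence R = √42/6.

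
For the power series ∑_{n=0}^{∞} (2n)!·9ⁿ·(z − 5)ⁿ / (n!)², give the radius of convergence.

Apply the ratio test: |a_{n+1}| / |a_n| = (2n+1)·(2n+2)/(n+1)² · 9, which tends to 36 as n → ∞.
The series converges when 36 · |z − 5| < 1, giving R = 1/36.

R = 1/36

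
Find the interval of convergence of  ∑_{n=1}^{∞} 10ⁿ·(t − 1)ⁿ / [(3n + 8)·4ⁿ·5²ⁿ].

[-9, 11)

Apply the ratio test: |a_{n+1}| / |a_n| = [(3n + 8)/(3(n+1) + 8)] · 10/(4·25), which tends to 1/10 as n → ∞.
The series converges when 1/10 · |t − 1| < 1, giving R = 10.
When t = 11, comparison with the harmonic series Σ 1/n shows the series diverges.
Endpoint t = -9: the terms alternate in sign and decrease monotonically to 0 in absolute value (size ~ c/n), so the alternating series test gives convergence.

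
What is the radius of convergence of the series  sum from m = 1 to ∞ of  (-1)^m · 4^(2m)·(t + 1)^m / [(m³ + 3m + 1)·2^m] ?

R = 1/8

Ratio test: |a_{m+1}/a_m| = [(m³ + 3m + 1)/((m+1)³ + 3(m+1) + 1)] · 16/2 → 8 as m → ∞.
Hence the series converges for |t + 1| < 1/(8) = 1/8, so the radius of convergence is 1/8.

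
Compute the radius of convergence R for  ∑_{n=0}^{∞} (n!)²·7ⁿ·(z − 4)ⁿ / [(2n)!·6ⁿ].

By the ratio test, |a_{n+1}/a_n| = (n+1)²/[(2n+1)·(2n+2)] · 7/6 → 7/24.
The series converges when 7/24 · |z − 4| < 1, giving R = 24/7.

R = 24/7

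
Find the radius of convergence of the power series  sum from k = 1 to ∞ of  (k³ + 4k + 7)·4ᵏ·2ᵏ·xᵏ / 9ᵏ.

R = 9/8

The ratio of consecutive coefficients is [((k+1)³ + 4(k+1) + 7)/(k³ + 4k + 7)] · 4·2/9 → 8/9.
Convergence for |x| · 8/9 < 1, i.e. |x| < 9/8. So R = 9/8.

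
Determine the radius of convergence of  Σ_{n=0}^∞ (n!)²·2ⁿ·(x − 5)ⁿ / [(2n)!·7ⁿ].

R = 14

The ratio of consecutive coefficients is (n+1)²/[(2n+1)·(2n+2)] · 2/7 → 1/14.
Convergence for |x − 5| · 1/14 < 1, i.e. |x − 5| < 14. So R = 14.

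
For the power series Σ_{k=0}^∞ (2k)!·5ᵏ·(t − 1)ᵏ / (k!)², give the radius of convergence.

R = 1/20

By the ratio test, |a_{k+1}/a_k| = (2k+1)·(2k+2)/(k+1)² · 5 → 20.
Hence the series converges for |t − 1| < 1/(20) = 1/20, so the radius of convergence is 1/20.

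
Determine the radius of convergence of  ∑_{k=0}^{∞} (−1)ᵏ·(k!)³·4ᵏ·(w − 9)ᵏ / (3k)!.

The ratio of consecutive coefficients is (k+1)³/[(3k+1)·(3k+2)·(3k+3)] · 4 → 4/27.
Convergence for |w − 9| · 4/27 < 1, i.e. |w − 9| < 27/4. So R = 27/4.

R = 27/4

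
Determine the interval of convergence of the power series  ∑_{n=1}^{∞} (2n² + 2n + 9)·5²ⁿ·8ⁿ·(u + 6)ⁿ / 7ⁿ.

(-1207/200, -1193/200)

Ratio test: |a_{n+1}/a_n| = [(2(n+1)² + 2(n+1) + 9)/(2n² + 2n + 9)] · 25·8/7 → 200/7 as n → ∞.
Thus R = 1/(200/7) = 7/200.
At u = -1193/200: the terms have absolute value of order n², which does not tend to 0, so the series diverges by the divergence test.
When u = -1207/200, the terms do not tend to 0, so the series diverges.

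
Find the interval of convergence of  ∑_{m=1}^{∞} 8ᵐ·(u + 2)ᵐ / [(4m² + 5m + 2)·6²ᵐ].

[-13/2, 5/2]

Ratio test: |a_{m+1}/a_m| = [(4m² + 5m + 2)/(4(m+1)² + 5(m+1) + 2)] · 8/36 → 2/9 as m → ∞.
Thus R = 1/(2/9) = 9/2.
Endpoint u = 5/2: absolute convergence follows by limit comparison with Σ 1/m².
Check u = -13/2: the terms are on the order of 1/m², so the series converges absolutely by comparison with the p-series (p = 2 > 1).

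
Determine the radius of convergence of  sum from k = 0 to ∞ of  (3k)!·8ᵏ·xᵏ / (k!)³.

The ratio of consecutive coefficients is (3k+1)·(3k+2)·(3k+3)/(k+1)³ · 8 → 216.
Convergence for |x| · 216 < 1, i.e. |x| < 1/216. So R = 1/216.

R = 1/216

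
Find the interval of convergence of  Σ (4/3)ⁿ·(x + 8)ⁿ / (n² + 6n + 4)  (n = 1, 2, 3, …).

[-35/4, -29/4]

By the ratio test, |a_{n+1}/a_n| = [(n² + 6n + 4)/((n+1)² + 6(n+1) + 4)] · 4/3 → 4/3.
Convergence for |x + 8| · 4/3 < 1, i.e. |x + 8| < 3/4. So R = 3/4.
Check x = -29/4: absolute convergence follows by limit comparison with Σ 1/n².
Endpoint x = -35/4: absolute convergence follows by limit comparison with Σ 1/n².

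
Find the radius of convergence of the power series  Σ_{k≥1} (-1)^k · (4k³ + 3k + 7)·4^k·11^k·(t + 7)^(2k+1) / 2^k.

R = √22/22

Apply the ratio test: |a_{k+1}| / |a_k| = [(4(k+1)³ + 3(k+1) + 7)/(4k³ + 3k + 7)] · 4·11/2, which tends to 22 as k → ∞.
Successive powers of (t + 7) differ by 2, so the series converges when |t + 7|² · 22 < 1, i.e. |t + 7| < √(1/22). So R = √22/22.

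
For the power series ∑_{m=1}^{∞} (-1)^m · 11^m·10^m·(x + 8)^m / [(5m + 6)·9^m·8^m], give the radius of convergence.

R = 36/55

By the ratio test, |a_{m+1}/a_m| = [(5m + 6)/(5(m+1) + 6)] · 11·10/(9·8) → 55/36.
The series converges when 55/36 · |x + 8| < 1, giving R = 36/55.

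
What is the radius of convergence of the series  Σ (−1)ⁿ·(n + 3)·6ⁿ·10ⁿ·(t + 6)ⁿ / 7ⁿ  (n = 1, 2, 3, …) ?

R = 7/60

By the ratio test, |a_{n+1}/a_n| = [((n+1) + 3)/(n + 3)] · 6·10/7 → 60/7.
Hence the series converges for |t + 6| < 1/(60/7) = 7/60, so the radius of convergence is 7/60.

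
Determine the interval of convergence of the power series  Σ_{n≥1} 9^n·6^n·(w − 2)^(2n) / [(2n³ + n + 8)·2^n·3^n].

[5/3, 7/3]

Ratio test: |a_{n+1}/a_n| = [(2n³ + n + 8)/(2(n+1)³ + (n+1) + 8)] · 9·6/(2·3) → 9 as n → ∞.
Writing y = (w − 2)², the series in y has radius 1/9, so |w − 2| < √(1/9) = 1/3 and R = 1/3.
Check w = 7/3: the series is dominated by a constant times Σ 1/n³, which converges (p = 3 > 1).
At w = 5/3: absolute convergence follows by limit comparison with Σ 1/n³.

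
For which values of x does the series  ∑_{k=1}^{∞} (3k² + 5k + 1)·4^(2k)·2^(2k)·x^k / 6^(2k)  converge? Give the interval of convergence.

(-9/16, 9/16)

By the ratio test, |a_{k+1}/a_k| = [(3(k+1)² + 5(k+1) + 1)/(3k² + 5k + 1)] · 16·4/36 → 16/9.
Hence the series converges for |x| < 1/(16/9) = 9/16, so the radius of convergence is 9/16.
Check x = 9/16: the terms have absolute value of order k², which does not tend to 0, so the series diverges by the divergence test.
Endpoint x = -9/16: the terms do not tend to 0, so the series diverges.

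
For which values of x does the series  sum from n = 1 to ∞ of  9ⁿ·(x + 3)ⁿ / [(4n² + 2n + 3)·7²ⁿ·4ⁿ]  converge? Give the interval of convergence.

[-223/9, 169/9]

The ratio of consecutive coefficients is [(4n² + 2n + 3)/(4(n+1)² + 2(n+1) + 3)] · 9/(49·4) → 9/196.
The series converges when 9/196 · |x + 3| < 1, giving R = 196/9.
When x = 169/9, the series is dominated by a constant times Σ 1/n², which converges (p = 2 > 1).
When x = -223/9, absolute convergence follows by limit comparison with Σ 1/n².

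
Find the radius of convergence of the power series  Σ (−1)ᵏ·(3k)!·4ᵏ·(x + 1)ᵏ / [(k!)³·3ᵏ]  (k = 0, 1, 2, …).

Ratio test: |a_{k+1}/a_k| = (3k+1)·(3k+2)·(3k+3)/(k+1)³ · 4/3 → 36 as k → ∞.
Hence the series converges for |x + 1| < 1/(36) = 1/36, so the radius of convergence is 1/36.

R = 1/36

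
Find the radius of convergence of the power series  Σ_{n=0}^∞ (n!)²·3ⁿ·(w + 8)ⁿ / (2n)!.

Ratio test: |a_{n+1}/a_n| = (n+1)²/[(2n+1)·(2n+2)] · 3 → 3/4 as n → ∞.
Hence the series converges for |w + 8| < 1/(3/4) = 4/3, so the radius of convergence is 4/3.

R = 4/3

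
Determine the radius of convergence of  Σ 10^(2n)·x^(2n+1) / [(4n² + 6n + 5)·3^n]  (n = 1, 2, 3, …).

R = √3/10

Ratio test: |a_{n+1}/a_n| = [(4n² + 6n + 5)/(4(n+1)² + 6(n+1) + 5)] · 100/3 → 100/3 as n → ∞.
Since the exponent of x increases by 2 each term, convergence requires |x|² < 3/100, hence R = √3/10.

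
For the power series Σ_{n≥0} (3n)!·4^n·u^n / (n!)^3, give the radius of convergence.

Ratio test: |a_{n+1}/a_n| = (3n+1)·(3n+2)·(3n+3)/(n+1)³ · 4 → 108 as n → ∞.
The series converges when 108 · |u| < 1, giving R = 1/108.

R = 1/108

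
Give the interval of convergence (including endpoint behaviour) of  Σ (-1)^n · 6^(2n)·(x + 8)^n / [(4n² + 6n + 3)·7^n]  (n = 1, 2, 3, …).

[-295/36, -281/36]

The ratio of consecutive coefficients is [(4n² + 6n + 3)/(4(n+1)² + 6(n+1) + 3)] · 36/7 → 36/7.
Convergence for |x + 8| · 36/7 < 1, i.e. |x + 8| < 7/36. So R = 7/36.
Endpoint x = -281/36: the terms are on the order of 1/n², so the series converges absolutely by comparison with the p-series (p = 2 > 1).
Endpoint x = -295/36: the terms are on the order of 1/n², so the series converges absolutely by comparison with the p-series (p = 2 > 1).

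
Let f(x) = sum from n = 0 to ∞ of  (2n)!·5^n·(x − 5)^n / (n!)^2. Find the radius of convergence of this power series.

R = 1/20

The ratio of consecutive coefficients is (2n+1)·(2n+2)/(n+1)² · 5 → 20.
The series converges when 20 · |x − 5| < 1, giving R = 1/20.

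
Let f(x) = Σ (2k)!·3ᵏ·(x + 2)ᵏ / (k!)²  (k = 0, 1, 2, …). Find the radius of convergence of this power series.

The ratio of consecutive coefficients is (2k+1)·(2k+2)/(k+1)² · 3 → 12.
Convergence for |x + 2| · 12 < 1, i.e. |x + 2| < 1/12. So R = 1/12.

R = 1/12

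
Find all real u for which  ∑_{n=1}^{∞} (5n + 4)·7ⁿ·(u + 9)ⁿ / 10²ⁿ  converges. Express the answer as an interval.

Apply the ratio test: |a_{n+1}| / |a_n| = [(5(n+1) + 4)/(5n + 4)] · 7/100, which tends to 7/100 as n → ∞.
The series converges when 7/100 · |u + 9| < 1, giving R = 100/7.
Endpoint u = 37/7: the n-th term does not approach 0; divergence by the term test.
At u = -163/7: the terms have absolute value of order n, which does not tend to 0, so the series diverges by the divergence test.

(-163/7, 37/7)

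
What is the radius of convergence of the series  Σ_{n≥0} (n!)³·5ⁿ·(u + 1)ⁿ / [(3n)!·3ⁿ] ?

R = 81/5

Ratio test: |a_{n+1}/a_n| = (n+1)³/[(3n+1)·(3n+2)·(3n+3)] · 5/3 → 5/81 as n → ∞.
Convergence for |u + 1| · 5/81 < 1, i.e. |u + 1| < 81/5. So R = 81/5.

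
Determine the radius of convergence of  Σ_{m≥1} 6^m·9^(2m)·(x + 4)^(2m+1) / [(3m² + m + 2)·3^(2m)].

Apply the ratio test: |a_{m+1}| / |a_m| = [(3m² + m + 2)/(3(m+1)² + (m+1) + 2)] · 6·81/9, which tends to 54 as m → ∞.
Since the exponent of (x + 4) increases by 2 each term, convergence requires |x + 4|² < 1/54, hence R = √6/18.

R = √6/18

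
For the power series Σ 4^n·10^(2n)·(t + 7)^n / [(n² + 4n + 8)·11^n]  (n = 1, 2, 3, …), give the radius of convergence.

The ratio of consecutive coefficients is [(n² + 4n + 8)/((n+1)² + 4(n+1) + 8)] · 4·100/11 → 400/11.
Hence the series converges for |t + 7| < 1/(400/11) = 11/400, so the radius of convergence is 11/400.

R = 11/400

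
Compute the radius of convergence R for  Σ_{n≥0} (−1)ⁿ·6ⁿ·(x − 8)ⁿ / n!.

Apply the ratio test: |a_{n+1}| / |a_n| = 6 · 1/(n+1), which tends to 0 as n → ∞.
The ratio tends to 0 regardless of x, hence R = ∞.

R = ∞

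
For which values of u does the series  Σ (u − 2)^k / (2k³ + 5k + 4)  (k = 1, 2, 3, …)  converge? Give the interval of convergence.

By the ratio test, |a_{k+1}/a_k| = (2k³ + 5k + 4)/(2(k+1)³ + 5(k+1) + 4) → 1.
So the series converges when |u − 2| < 1 and diverges when |u − 2| > 1; R = 1.
Check u = 3: the terms are on the order of 1/k³, so the series converges absolutely by comparison with the p-series (p = 3 > 1).
At u = 1: absolute convergence follows by limit comparison with Σ 1/k³.

[1, 3]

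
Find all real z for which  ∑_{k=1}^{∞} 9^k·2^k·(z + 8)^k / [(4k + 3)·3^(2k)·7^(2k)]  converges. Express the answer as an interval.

[-65/2, 33/2)

Apply the ratio test: |a_{k+1}| / |a_k| = [(4k + 3)/(4(k+1) + 3)] · 9·2/(9·49), which tends to 2/49 as k → ∞.
Thus R = 1/(2/49) = 49/2.
Endpoint z = 33/2: the terms are asymptotic to a nonzero constant times 1/k, so the series diverges by limit comparison with Σ 1/k.
Endpoint z = -65/2: convergence follows from the alternating series test (terms decrease monotonically to 0).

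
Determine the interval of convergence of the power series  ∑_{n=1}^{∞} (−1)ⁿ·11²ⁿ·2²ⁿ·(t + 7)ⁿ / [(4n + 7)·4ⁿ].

Apply the ratio test: |a_{n+1}| / |a_n| = [(4n + 7)/(4(n+1) + 7)] · 121·4/4, which tends to 121 as n → ∞.
The series converges when 121 · |t + 7| < 1, giving R = 1/121.
At t = -846/121: an alternating series whose terms decrease to 0 in absolute value, so it converges by the Leibniz criterion.
Endpoint t = -848/121: the terms behave like c/n; limit comparison with the harmonic series gives divergence.

(-848/121, -846/121]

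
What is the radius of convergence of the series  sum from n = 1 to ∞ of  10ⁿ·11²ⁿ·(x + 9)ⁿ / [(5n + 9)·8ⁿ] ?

R = 4/605

The ratio of consecutive coefficients is [(5n + 9)/(5(n+1) + 9)] · 10·121/8 → 605/4.
Convergence for |x + 9| · 605/4 < 1, i.e. |x + 9| < 4/605. So R = 4/605.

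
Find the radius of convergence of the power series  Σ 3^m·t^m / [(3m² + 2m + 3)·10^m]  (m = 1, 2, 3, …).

R = 10/3

Apply the ratio test: |a_{m+1}| / |a_m| = [(3m² + 2m + 3)/(3(m+1)² + 2(m+1) + 3)] · 3/10, which tends to 3/10 as m → ∞.
Convergence for |t| · 3/10 < 1, i.e. |t| < 10/3. So R = 10/3.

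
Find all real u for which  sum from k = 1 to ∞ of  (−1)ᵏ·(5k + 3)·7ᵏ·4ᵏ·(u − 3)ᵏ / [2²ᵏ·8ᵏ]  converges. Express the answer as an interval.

Apply the ratio test: |a_{k+1}| / |a_k| = [(5(k+1) + 3)/(5k + 3)] · 7·4/(4·8), which tends to 7/8 as k → ∞.
The series converges when 7/8 · |u − 3| < 1, giving R = 8/7.
Endpoint u = 29/7: the k-th term does not approach 0; divergence by the term test.
Endpoint u = 13/7: the k-th term does not approach 0; divergence by the term test.

(13/7, 29/7)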